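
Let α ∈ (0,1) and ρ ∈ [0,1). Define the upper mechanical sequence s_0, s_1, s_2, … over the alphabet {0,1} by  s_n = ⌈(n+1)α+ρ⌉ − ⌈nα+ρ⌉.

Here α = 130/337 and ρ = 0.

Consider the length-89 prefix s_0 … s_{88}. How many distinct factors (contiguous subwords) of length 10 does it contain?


t_n = ⌈(n·130)/337⌉ for n = 0 … 89:
  n=0…9: ⌈0/337⌉=0 ⌈130/337⌉=1 ⌈260/337⌉=1 ⌈390/337⌉=2 ⌈520/337⌉=2 ⌈650/337⌉=2 ⌈780/337⌉=3 ⌈910/337⌉=3 ⌈1040/337⌉=4 ⌈1170/337⌉=4
  n=10…19: ⌈1300/337⌉=4 ⌈1430/337⌉=5 ⌈1560/337⌉=5 ⌈1690/337⌉=6 ⌈1820/337⌉=6 ⌈1950/337⌉=6 ⌈2080/337⌉=7 ⌈2210/337⌉=7 ⌈2340/337⌉=7 ⌈2470/337⌉=8
  n=20…29: ⌈2600/337⌉=8 ⌈2730/337⌉=9 ⌈2860/337⌉=9 ⌈2990/337⌉=9 ⌈3120/337⌉=10 ⌈3250/337⌉=10 ⌈3380/337⌉=11 ⌈3510/337⌉=11 ⌈3640/337⌉=11 ⌈3770/337⌉=12
  n=30…39: ⌈3900/337⌉=12 ⌈4030/337⌉=12 ⌈4160/337⌉=13 ⌈4290/337⌉=13 ⌈4420/337⌉=14 ⌈4550/337⌉=14 ⌈4680/337⌉=14 ⌈4810/337⌉=15 ⌈4940/337⌉=15 ⌈5070/337⌉=16
  n=40…49: ⌈5200/337⌉=16 ⌈5330/337⌉=16 ⌈5460/337⌉=17 ⌈5590/337⌉=17 ⌈5720/337⌉=17 ⌈5850/337⌉=18 ⌈5980/337⌉=18 ⌈6110/337⌉=19 ⌈6240/337⌉=19 ⌈6370/337⌉=19
  n=50…59: ⌈6500/337⌉=20 ⌈6630/337⌉=20 ⌈6760/337⌉=21 ⌈6890/337⌉=21 ⌈7020/337⌉=21 ⌈7150/337⌉=22 ⌈7280/337⌉=22 ⌈7410/337⌉=22 ⌈7540/337⌉=23 ⌈7670/337⌉=23
  n=60…69: ⌈7800/337⌉=24 ⌈7930/337⌉=24 ⌈8060/337⌉=24 ⌈8190/337⌉=25 ⌈8320/337⌉=25 ⌈8450/337⌉=26 ⌈8580/337⌉=26 ⌈8710/337⌉=26 ⌈8840/337⌉=27 ⌈8970/337⌉=27
  n=70…79: ⌈9100/337⌉=28 ⌈9230/337⌉=28 ⌈9360/337⌉=28 ⌈9490/337⌉=29 ⌈9620/337⌉=29 ⌈9750/337⌉=29 ⌈9880/337⌉=30 ⌈10010/337⌉=30 ⌈10140/337⌉=31 ⌈10270/337⌉=31
  n=80…89: ⌈10400/337⌉=31 ⌈10530/337⌉=32 ⌈10660/337⌉=32 ⌈10790/337⌉=33 ⌈10920/337⌉=33 ⌈11050/337⌉=33 ⌈11180/337⌉=34 ⌈11310/337⌉=34 ⌈11440/337⌉=34 ⌈11570/337⌉=35
s_n = t_(n+1) − t_n for n = 0 … 88 gives
prefix = 10100101001010010010100101001001010010100100101001010010010100101001010010010100101001001
slide a length-10 window over [0..9] … [79..88] (80 windows); first occurrence of each distinct factor:
  [  0..  9] 1010010100
  [  1.. 10] 0100101001
  [  2.. 11] 1001010010
  [  3.. 12] 0010100101
  [  4.. 13] 0101001010
  [  8.. 17] 0010100100
  [  9.. 18] 0101001001
  [ 10.. 19] 1010010010
  [ 11.. 20] 0100100101
  [ 12.. 21] 1001001010
  [ 13.. 22] 0010010100
  (the other 69 windows repeat one of these)
distinct factors: {0010010100, 0010100100, 0010100101, 0100100101, 0100101001, 0101001001, 0101001010, 1001001010, 1001010010, 1010010010, 1010010100}
count = 11  (Sturmian bound for length 10 is 11)

11


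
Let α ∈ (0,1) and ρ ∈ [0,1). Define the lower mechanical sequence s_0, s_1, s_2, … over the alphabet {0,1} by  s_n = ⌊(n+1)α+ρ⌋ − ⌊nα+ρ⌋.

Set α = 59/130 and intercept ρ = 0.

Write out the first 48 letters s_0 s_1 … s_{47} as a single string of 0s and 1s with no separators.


n=0: ⌊(1·59)/130⌋ − ⌊(0·59)/130⌋ = ⌊59/130⌋ − ⌊0/130⌋ = 0 − 0 = 0
n=1: ⌊(2·59)/130⌋ − ⌊(1·59)/130⌋ = ⌊118/130⌋ − ⌊59/130⌋ = 0 − 0 = 0
n=2: ⌊(3·59)/130⌋ − ⌊(2·59)/130⌋ = ⌊177/130⌋ − ⌊118/130⌋ = 1 − 0 = 1
n=3: ⌊(4·59)/130⌋ − ⌊(3·59)/130⌋ = ⌊236/130⌋ − ⌊177/130⌋ = 1 − 1 = 0
n=4: ⌊(5·59)/130⌋ − ⌊(4·59)/130⌋ = ⌊295/130⌋ − ⌊236/130⌋ = 2 − 1 = 1
n=5: ⌊(6·59)/130⌋ − ⌊(5·59)/130⌋ = ⌊354/130⌋ − ⌊295/130⌋ = 2 − 2 = 0
n=6: ⌊(7·59)/130⌋ − ⌊(6·59)/130⌋ = ⌊413/130⌋ − ⌊354/130⌋ = 3 − 2 = 1
n=7: ⌊(8·59)/130⌋ − ⌊(7·59)/130⌋ = ⌊472/130⌋ − ⌊413/130⌋ = 3 − 3 = 0
n=8: ⌊(9·59)/130⌋ − ⌊(8·59)/130⌋ = ⌊531/130⌋ − ⌊472/130⌋ = 4 − 3 = 1
n=9: ⌊(10·59)/130⌋ − ⌊(9·59)/130⌋ = ⌊590/130⌋ − ⌊531/130⌋ = 4 − 4 = 0
n=10: ⌊(11·59)/130⌋ − ⌊(10·59)/130⌋ = ⌊649/130⌋ − ⌊590/130⌋ = 4 − 4 = 0
n=11: ⌊(12·59)/130⌋ − ⌊(11·59)/130⌋ = ⌊708/130⌋ − ⌊649/130⌋ = 5 − 4 = 1
n=12: ⌊(13·59)/130⌋ − ⌊(12·59)/130⌋ = ⌊767/130⌋ − ⌊708/130⌋ = 5 − 5 = 0
n=13: ⌊(14·59)/130⌋ − ⌊(13·59)/130⌋ = ⌊826/130⌋ − ⌊767/130⌋ = 6 − 5 = 1
n=14: ⌊(15·59)/130⌋ − ⌊(14·59)/130⌋ = ⌊885/130⌋ − ⌊826/130⌋ = 6 − 6 = 0
n=15: ⌊(16·59)/130⌋ − ⌊(15·59)/130⌋ = ⌊944/130⌋ − ⌊885/130⌋ = 7 − 6 = 1
n=16: ⌊(17·59)/130⌋ − ⌊(16·59)/130⌋ = ⌊1003/130⌋ − ⌊944/130⌋ = 7 − 7 = 0
n=17: ⌊(18·59)/130⌋ − ⌊(17·59)/130⌋ = ⌊1062/130⌋ − ⌊1003/130⌋ = 8 − 7 = 1
n=18: ⌊(19·59)/130⌋ − ⌊(18·59)/130⌋ = ⌊1121/130⌋ − ⌊1062/130⌋ = 8 − 8 = 0
n=19: ⌊(20·59)/130⌋ − ⌊(19·59)/130⌋ = ⌊1180/130⌋ − ⌊1121/130⌋ = 9 − 8 = 1
n=20: ⌊(21·59)/130⌋ − ⌊(20·59)/130⌋ = ⌊1239/130⌋ − ⌊1180/130⌋ = 9 − 9 = 0
n=21: ⌊(22·59)/130⌋ − ⌊(21·59)/130⌋ = ⌊1298/130⌋ − ⌊1239/130⌋ = 9 − 9 = 0
n=22: ⌊(23·59)/130⌋ − ⌊(22·59)/130⌋ = ⌊1357/130⌋ − ⌊1298/130⌋ = 10 − 9 = 1
n=23: ⌊(24·59)/130⌋ − ⌊(23·59)/130⌋ = ⌊1416/130⌋ − ⌊1357/130⌋ = 10 − 10 = 0
n=24: ⌊(25·59)/130⌋ − ⌊(24·59)/130⌋ = ⌊1475/130⌋ − ⌊1416/130⌋ = 11 − 10 = 1
n=25: ⌊(26·59)/130⌋ − ⌊(25·59)/130⌋ = ⌊1534/130⌋ − ⌊1475/130⌋ = 11 − 11 = 0
n=26: ⌊(27·59)/130⌋ − ⌊(26·59)/130⌋ = ⌊1593/130⌋ − ⌊1534/130⌋ = 12 − 11 = 1
n=27: ⌊(28·59)/130⌋ − ⌊(27·59)/130⌋ = ⌊1652/130⌋ − ⌊1593/130⌋ = 12 − 12 = 0
n=28: ⌊(29·59)/130⌋ − ⌊(28·59)/130⌋ = ⌊1711/130⌋ − ⌊1652/130⌋ = 13 − 12 = 1
n=29: ⌊(30·59)/130⌋ − ⌊(29·59)/130⌋ = ⌊1770/130⌋ − ⌊1711/130⌋ = 13 − 13 = 0
n=30: ⌊(31·59)/130⌋ − ⌊(30·59)/130⌋ = ⌊1829/130⌋ − ⌊1770/130⌋ = 14 − 13 = 1
n=31: ⌊(32·59)/130⌋ − ⌊(31·59)/130⌋ = ⌊1888/130⌋ − ⌊1829/130⌋ = 14 − 14 = 0
n=32: ⌊(33·59)/130⌋ − ⌊(32·59)/130⌋ = ⌊1947/130⌋ − ⌊1888/130⌋ = 14 − 14 = 0
n=33: ⌊(34·59)/130⌋ − ⌊(33·59)/130⌋ = ⌊2006/130⌋ − ⌊1947/130⌋ = 15 − 14 = 1
n=34: ⌊(35·59)/130⌋ − ⌊(34·59)/130⌋ = ⌊2065/130⌋ − ⌊2006/130⌋ = 15 − 15 = 0
n=35: ⌊(36·59)/130⌋ − ⌊(35·59)/130⌋ = ⌊2124/130⌋ − ⌊2065/130⌋ = 16 − 15 = 1
n=36: ⌊(37·59)/130⌋ − ⌊(36·59)/130⌋ = ⌊2183/130⌋ − ⌊2124/130⌋ = 16 − 16 = 0
n=37: ⌊(38·59)/130⌋ − ⌊(37·59)/130⌋ = ⌊2242/130⌋ − ⌊2183/130⌋ = 17 − 16 = 1
n=38: ⌊(39·59)/130⌋ − ⌊(38·59)/130⌋ = ⌊2301/130⌋ − ⌊2242/130⌋ = 17 − 17 = 0
n=39: ⌊(40·59)/130⌋ − ⌊(39·59)/130⌋ = ⌊2360/130⌋ − ⌊2301/130⌋ = 18 − 17 = 1
n=40: ⌊(41·59)/130⌋ − ⌊(40·59)/130⌋ = ⌊2419/130⌋ − ⌊2360/130⌋ = 18 − 18 = 0
n=41: ⌊(42·59)/130⌋ − ⌊(41·59)/130⌋ = ⌊2478/130⌋ − ⌊2419/130⌋ = 19 − 18 = 1
n=42: ⌊(43·59)/130⌋ − ⌊(42·59)/130⌋ = ⌊2537/130⌋ − ⌊2478/130⌋ = 19 − 19 = 0
n=43: ⌊(44·59)/130⌋ − ⌊(43·59)/130⌋ = ⌊2596/130⌋ − ⌊2537/130⌋ = 19 − 19 = 0
n=44: ⌊(45·59)/130⌋ − ⌊(44·59)/130⌋ = ⌊2655/130⌋ − ⌊2596/130⌋ = 20 − 19 = 1
n=45: ⌊(46·59)/130⌋ − ⌊(45·59)/130⌋ = ⌊2714/130⌋ − ⌊2655/130⌋ = 20 − 20 = 0
n=46: ⌊(47·59)/130⌋ − ⌊(46·59)/130⌋ = ⌊2773/130⌋ − ⌊2714/130⌋ = 21 − 20 = 1
n=47: ⌊(48·59)/130⌋ − ⌊(47·59)/130⌋ = ⌊2832/130⌋ − ⌊2773/130⌋ = 21 − 21 = 0

001010101001010101010010101010100101010101001010


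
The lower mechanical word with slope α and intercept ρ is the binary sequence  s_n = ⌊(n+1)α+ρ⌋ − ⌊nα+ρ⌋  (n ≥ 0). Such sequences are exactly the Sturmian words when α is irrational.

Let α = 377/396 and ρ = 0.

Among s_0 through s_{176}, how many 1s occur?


168

#1s = Σ_{n=0}^{176} s_n = Σ_{n=0}^{176} (⌊(n+1)α+ρ⌋ − ⌊nα+ρ⌋)
the sum telescopes: every ⌊nα+ρ⌋ with 0 < n < 177 appears once with + and once with −, leaving ⌊177α+ρ⌋ − ⌊0·α+ρ⌋
177α + ρ = (177·377) / 396 = 66729/396
ρ = 0/396
⌊66729/396⌋ = 168,  ⌊0/396⌋ = 0
#1s = 168 − 0 = 168


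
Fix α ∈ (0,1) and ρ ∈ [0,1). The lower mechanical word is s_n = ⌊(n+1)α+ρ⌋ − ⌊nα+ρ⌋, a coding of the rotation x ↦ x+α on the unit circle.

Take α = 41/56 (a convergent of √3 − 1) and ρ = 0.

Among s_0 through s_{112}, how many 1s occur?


#1s = Σ_{n=0}^{112} s_n = Σ_{n=0}^{112} (⌊(n+1)α+ρ⌋ − ⌊nα+ρ⌋)
the sum telescopes: every ⌊nα+ρ⌋ with 0 < n < 113 appears once with + and once with −, leaving ⌊113α+ρ⌋ − ⌊0·α+ρ⌋
113α + ρ = (113·41) / 56 = 4633/56
ρ = 0/56
⌊4633/56⌋ = 82,  ⌊0/56⌋ = 0
#1s = 82 − 0 = 82

82


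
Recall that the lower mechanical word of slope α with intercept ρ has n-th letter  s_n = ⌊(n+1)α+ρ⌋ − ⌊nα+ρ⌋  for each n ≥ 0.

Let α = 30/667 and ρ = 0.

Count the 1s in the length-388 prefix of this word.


17

#1s = Σ_{n=0}^{387} s_n = Σ_{n=0}^{387} (⌊(n+1)α+ρ⌋ − ⌊nα+ρ⌋)
the sum telescopes: every ⌊nα+ρ⌋ with 0 < n < 388 appears once with + and once with −, leaving ⌊388α+ρ⌋ − ⌊0·α+ρ⌋
388α + ρ = (388·30) / 667 = 11640/667
ρ = 0/667
⌊11640/667⌋ = 17,  ⌊0/667⌋ = 0
#1s = 17 − 0 = 17


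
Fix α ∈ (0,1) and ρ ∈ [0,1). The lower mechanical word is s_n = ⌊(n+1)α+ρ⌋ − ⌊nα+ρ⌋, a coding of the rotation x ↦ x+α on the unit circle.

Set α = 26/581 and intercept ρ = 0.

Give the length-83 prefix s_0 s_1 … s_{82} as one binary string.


00000000000000000000001000000000000000000000100000000000000000000001000000000000000

n=0: ⌊(1·26)/581⌋ − ⌊(0·26)/581⌋ = ⌊26/581⌋ − ⌊0/581⌋ = 0 − 0 = 0
n=1: ⌊(2·26)/581⌋ − ⌊(1·26)/581⌋ = ⌊52/581⌋ − ⌊26/581⌋ = 0 − 0 = 0
n=2: ⌊(3·26)/581⌋ − ⌊(2·26)/581⌋ = ⌊78/581⌋ − ⌊52/581⌋ = 0 − 0 = 0
n=3: ⌊(4·26)/581⌋ − ⌊(3·26)/581⌋ = ⌊104/581⌋ − ⌊78/581⌋ = 0 − 0 = 0
n=4: ⌊(5·26)/581⌋ − ⌊(4·26)/581⌋ = ⌊130/581⌋ − ⌊104/581⌋ = 0 − 0 = 0
n=5: ⌊(6·26)/581⌋ − ⌊(5·26)/581⌋ = ⌊156/581⌋ − ⌊130/581⌋ = 0 − 0 = 0
n=6: ⌊(7·26)/581⌋ − ⌊(6·26)/581⌋ = ⌊182/581⌋ − ⌊156/581⌋ = 0 − 0 = 0
n=7: ⌊(8·26)/581⌋ − ⌊(7·26)/581⌋ = ⌊208/581⌋ − ⌊182/581⌋ = 0 − 0 = 0
n=8: ⌊(9·26)/581⌋ − ⌊(8·26)/581⌋ = ⌊234/581⌋ − ⌊208/581⌋ = 0 − 0 = 0
n=9: ⌊(10·26)/581⌋ − ⌊(9·26)/581⌋ = ⌊260/581⌋ − ⌊234/581⌋ = 0 − 0 = 0
n=10: ⌊(11·26)/581⌋ − ⌊(10·26)/581⌋ = ⌊286/581⌋ − ⌊260/581⌋ = 0 − 0 = 0
n=11: ⌊(12·26)/581⌋ − ⌊(11·26)/581⌋ = ⌊312/581⌋ − ⌊286/581⌋ = 0 − 0 = 0
n=12: ⌊(13·26)/581⌋ − ⌊(12·26)/581⌋ = ⌊338/581⌋ − ⌊312/581⌋ = 0 − 0 = 0
n=13: ⌊(14·26)/581⌋ − ⌊(13·26)/581⌋ = ⌊364/581⌋ − ⌊338/581⌋ = 0 − 0 = 0
n=14: ⌊(15·26)/581⌋ − ⌊(14·26)/581⌋ = ⌊390/581⌋ − ⌊364/581⌋ = 0 − 0 = 0
n=15: ⌊(16·26)/581⌋ − ⌊(15·26)/581⌋ = ⌊416/581⌋ − ⌊390/581⌋ = 0 − 0 = 0
n=16: ⌊(17·26)/581⌋ − ⌊(16·26)/581⌋ = ⌊442/581⌋ − ⌊416/581⌋ = 0 − 0 = 0
n=17: ⌊(18·26)/581⌋ − ⌊(17·26)/581⌋ = ⌊468/581⌋ − ⌊442/581⌋ = 0 − 0 = 0
n=18: ⌊(19·26)/581⌋ − ⌊(18·26)/581⌋ = ⌊494/581⌋ − ⌊468/581⌋ = 0 − 0 = 0
n=19: ⌊(20·26)/581⌋ − ⌊(19·26)/581⌋ = ⌊520/581⌋ − ⌊494/581⌋ = 0 − 0 = 0
n=20: ⌊(21·26)/581⌋ − ⌊(20·26)/581⌋ = ⌊546/581⌋ − ⌊520/581⌋ = 0 − 0 = 0
n=21: ⌊(22·26)/581⌋ − ⌊(21·26)/581⌋ = ⌊572/581⌋ − ⌊546/581⌋ = 0 − 0 = 0
n=22: ⌊(23·26)/581⌋ − ⌊(22·26)/581⌋ = ⌊598/581⌋ − ⌊572/581⌋ = 1 − 0 = 1
n=23: ⌊(24·26)/581⌋ − ⌊(23·26)/581⌋ = ⌊624/581⌋ − ⌊598/581⌋ = 1 − 1 = 0
n=24: ⌊(25·26)/581⌋ − ⌊(24·26)/581⌋ = ⌊650/581⌋ − ⌊624/581⌋ = 1 − 1 = 0
n=25: ⌊(26·26)/581⌋ − ⌊(25·26)/581⌋ = ⌊676/581⌋ − ⌊650/581⌋ = 1 − 1 = 0
n=26: ⌊(27·26)/581⌋ − ⌊(26·26)/581⌋ = ⌊702/581⌋ − ⌊676/581⌋ = 1 − 1 = 0
n=27: ⌊(28·26)/581⌋ − ⌊(27·26)/581⌋ = ⌊728/581⌋ − ⌊702/581⌋ = 1 − 1 = 0
n=28: ⌊(29·26)/581⌋ − ⌊(28·26)/581⌋ = ⌊754/581⌋ − ⌊728/581⌋ = 1 − 1 = 0
n=29: ⌊(30·26)/581⌋ − ⌊(29·26)/581⌋ = ⌊780/581⌋ − ⌊754/581⌋ = 1 − 1 = 0
n=30: ⌊(31·26)/581⌋ − ⌊(30·26)/581⌋ = ⌊806/581⌋ − ⌊780/581⌋ = 1 − 1 = 0
n=31: ⌊(32·26)/581⌋ − ⌊(31·26)/581⌋ = ⌊832/581⌋ − ⌊806/581⌋ = 1 − 1 = 0
n=32: ⌊(33·26)/581⌋ − ⌊(32·26)/581⌋ = ⌊858/581⌋ − ⌊832/581⌋ = 1 − 1 = 0
n=33: ⌊(34·26)/581⌋ − ⌊(33·26)/581⌋ = ⌊884/581⌋ − ⌊858/581⌋ = 1 − 1 = 0
n=34: ⌊(35·26)/581⌋ − ⌊(34·26)/581⌋ = ⌊910/581⌋ − ⌊884/581⌋ = 1 − 1 = 0
n=35: ⌊(36·26)/581⌋ − ⌊(35·26)/581⌋ = ⌊936/581⌋ − ⌊910/581⌋ = 1 − 1 = 0
n=36: ⌊(37·26)/581⌋ − ⌊(36·26)/581⌋ = ⌊962/581⌋ − ⌊936/581⌋ = 1 − 1 = 0
n=37: ⌊(38·26)/581⌋ − ⌊(37·26)/581⌋ = ⌊988/581⌋ − ⌊962/581⌋ = 1 − 1 = 0
n=38: ⌊(39·26)/581⌋ − ⌊(38·26)/581⌋ = ⌊1014/581⌋ − ⌊988/581⌋ = 1 − 1 = 0
n=39: ⌊(40·26)/581⌋ − ⌊(39·26)/581⌋ = ⌊1040/581⌋ − ⌊1014/581⌋ = 1 − 1 = 0
n=40: ⌊(41·26)/581⌋ − ⌊(40·26)/581⌋ = ⌊1066/581⌋ − ⌊1040/581⌋ = 1 − 1 = 0
n=41: ⌊(42·26)/581⌋ − ⌊(41·26)/581⌋ = ⌊1092/581⌋ − ⌊1066/581⌋ = 1 − 1 = 0
n=42: ⌊(43·26)/581⌋ − ⌊(42·26)/581⌋ = ⌊1118/581⌋ − ⌊1092/581⌋ = 1 − 1 = 0
n=43: ⌊(44·26)/581⌋ − ⌊(43·26)/581⌋ = ⌊1144/581⌋ − ⌊1118/581⌋ = 1 − 1 = 0
n=44: ⌊(45·26)/581⌋ − ⌊(44·26)/581⌋ = ⌊1170/581⌋ − ⌊1144/581⌋ = 2 − 1 = 1
n=45: ⌊(46·26)/581⌋ − ⌊(45·26)/581⌋ = ⌊1196/581⌋ − ⌊1170/581⌋ = 2 − 2 = 0
n=46: ⌊(47·26)/581⌋ − ⌊(46·26)/581⌋ = ⌊1222/581⌋ − ⌊1196/581⌋ = 2 − 2 = 0
n=47: ⌊(48·26)/581⌋ − ⌊(47·26)/581⌋ = ⌊1248/581⌋ − ⌊1222/581⌋ = 2 − 2 = 0
n=48: ⌊(49·26)/581⌋ − ⌊(48·26)/581⌋ = ⌊1274/581⌋ − ⌊1248/581⌋ = 2 − 2 = 0
n=49: ⌊(50·26)/581⌋ − ⌊(49·26)/581⌋ = ⌊1300/581⌋ − ⌊1274/581⌋ = 2 − 2 = 0
n=50: ⌊(51·26)/581⌋ − ⌊(50·26)/581⌋ = ⌊1326/581⌋ − ⌊1300/581⌋ = 2 − 2 = 0
n=51: ⌊(52·26)/581⌋ − ⌊(51·26)/581⌋ = ⌊1352/581⌋ − ⌊1326/581⌋ = 2 − 2 = 0
n=52: ⌊(53·26)/581⌋ − ⌊(52·26)/581⌋ = ⌊1378/581⌋ − ⌊1352/581⌋ = 2 − 2 = 0
n=53: ⌊(54·26)/581⌋ − ⌊(53·26)/581⌋ = ⌊1404/581⌋ − ⌊1378/581⌋ = 2 − 2 = 0
n=54: ⌊(55·26)/581⌋ − ⌊(54·26)/581⌋ = ⌊1430/581⌋ − ⌊1404/581⌋ = 2 − 2 = 0
n=55: ⌊(56·26)/581⌋ − ⌊(55·26)/581⌋ = ⌊1456/581⌋ − ⌊1430/581⌋ = 2 − 2 = 0
n=56: ⌊(57·26)/581⌋ − ⌊(56·26)/581⌋ = ⌊1482/581⌋ − ⌊1456/581⌋ = 2 − 2 = 0
n=57: ⌊(58·26)/581⌋ − ⌊(57·26)/581⌋ = ⌊1508/581⌋ − ⌊1482/581⌋ = 2 − 2 = 0
n=58: ⌊(59·26)/581⌋ − ⌊(58·26)/581⌋ = ⌊1534/581⌋ − ⌊1508/581⌋ = 2 − 2 = 0
n=59: ⌊(60·26)/581⌋ − ⌊(59·26)/581⌋ = ⌊1560/581⌋ − ⌊1534/581⌋ = 2 − 2 = 0
n=60: ⌊(61·26)/581⌋ − ⌊(60·26)/581⌋ = ⌊1586/581⌋ − ⌊1560/581⌋ = 2 − 2 = 0
n=61: ⌊(62·26)/581⌋ − ⌊(61·26)/581⌋ = ⌊1612/581⌋ − ⌊1586/581⌋ = 2 − 2 = 0
n=62: ⌊(63·26)/581⌋ − ⌊(62·26)/581⌋ = ⌊1638/581⌋ − ⌊1612/581⌋ = 2 − 2 = 0
n=63: ⌊(64·26)/581⌋ − ⌊(63·26)/581⌋ = ⌊1664/581⌋ − ⌊1638/581⌋ = 2 − 2 = 0
n=64: ⌊(65·26)/581⌋ − ⌊(64·26)/581⌋ = ⌊1690/581⌋ − ⌊1664/581⌋ = 2 − 2 = 0
n=65: ⌊(66·26)/581⌋ − ⌊(65·26)/581⌋ = ⌊1716/581⌋ − ⌊1690/581⌋ = 2 − 2 = 0
n=66: ⌊(67·26)/581⌋ − ⌊(66·26)/581⌋ = ⌊1742/581⌋ − ⌊1716/581⌋ = 2 − 2 = 0
n=67: ⌊(68·26)/581⌋ − ⌊(67·26)/581⌋ = ⌊1768/581⌋ − ⌊1742/581⌋ = 3 − 2 = 1
n=68: ⌊(69·26)/581⌋ − ⌊(68·26)/581⌋ = ⌊1794/581⌋ − ⌊1768/581⌋ = 3 − 3 = 0
n=69: ⌊(70·26)/581⌋ − ⌊(69·26)/581⌋ = ⌊1820/581⌋ − ⌊1794/581⌋ = 3 − 3 = 0
n=70: ⌊(71·26)/581⌋ − ⌊(70·26)/581⌋ = ⌊1846/581⌋ − ⌊1820/581⌋ = 3 − 3 = 0
n=71: ⌊(72·26)/581⌋ − ⌊(71·26)/581⌋ = ⌊1872/581⌋ − ⌊1846/581⌋ = 3 − 3 = 0
n=72: ⌊(73·26)/581⌋ − ⌊(72·26)/581⌋ = ⌊1898/581⌋ − ⌊1872/581⌋ = 3 − 3 = 0
n=73: ⌊(74·26)/581⌋ − ⌊(73·26)/581⌋ = ⌊1924/581⌋ − ⌊1898/581⌋ = 3 − 3 = 0
n=74: ⌊(75·26)/581⌋ − ⌊(74·26)/581⌋ = ⌊1950/581⌋ − ⌊1924/581⌋ = 3 − 3 = 0
n=75: ⌊(76·26)/581⌋ − ⌊(75·26)/581⌋ = ⌊1976/581⌋ − ⌊1950/581⌋ = 3 − 3 = 0
n=76: ⌊(77·26)/581⌋ − ⌊(76·26)/581⌋ = ⌊2002/581⌋ − ⌊1976/581⌋ = 3 − 3 = 0
n=77: ⌊(78·26)/581⌋ − ⌊(77·26)/581⌋ = ⌊2028/581⌋ − ⌊2002/581⌋ = 3 − 3 = 0
n=78: ⌊(79·26)/581⌋ − ⌊(78·26)/581⌋ = ⌊2054/581⌋ − ⌊2028/581⌋ = 3 − 3 = 0
n=79: ⌊(80·26)/581⌋ − ⌊(79·26)/581⌋ = ⌊2080/581⌋ − ⌊2054/581⌋ = 3 − 3 = 0
n=80: ⌊(81·26)/581⌋ − ⌊(80·26)/581⌋ = ⌊2106/581⌋ − ⌊2080/581⌋ = 3 − 3 = 0
n=81: ⌊(82·26)/581⌋ − ⌊(81·26)/581⌋ = ⌊2132/581⌋ − ⌊2106/581⌋ = 3 − 3 = 0
n=82: ⌊(83·26)/581⌋ − ⌊(82·26)/581⌋ = ⌊2158/581⌋ − ⌊2132/581⌋ = 3 − 3 = 0


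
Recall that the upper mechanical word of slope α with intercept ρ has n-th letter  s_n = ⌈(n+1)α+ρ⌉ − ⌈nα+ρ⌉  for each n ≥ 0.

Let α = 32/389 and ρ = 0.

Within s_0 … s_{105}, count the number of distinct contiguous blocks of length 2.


t_n = ⌈(n·32)/389⌉ for n = 0 … 106:
  n=0…9: ⌈0/389⌉=0 ⌈32/389⌉=1 ⌈64/389⌉=1 ⌈96/389⌉=1 ⌈128/389⌉=1 ⌈160/389⌉=1 ⌈192/389⌉=1 ⌈224/389⌉=1 ⌈256/389⌉=1 ⌈288/389⌉=1
  n=10…19: ⌈320/389⌉=1 ⌈352/389⌉=1 ⌈384/389⌉=1 ⌈416/389⌉=2 ⌈448/389⌉=2 ⌈480/389⌉=2 ⌈512/389⌉=2 ⌈544/389⌉=2 ⌈576/389⌉=2 ⌈608/389⌉=2
  n=20…29: ⌈640/389⌉=2 ⌈672/389⌉=2 ⌈704/389⌉=2 ⌈736/389⌉=2 ⌈768/389⌉=2 ⌈800/389⌉=3 ⌈832/389⌉=3 ⌈864/389⌉=3 ⌈896/389⌉=3 ⌈928/389⌉=3
  n=30…39: ⌈960/389⌉=3 ⌈992/389⌉=3 ⌈1024/389⌉=3 ⌈1056/389⌉=3 ⌈1088/389⌉=3 ⌈1120/389⌉=3 ⌈1152/389⌉=3 ⌈1184/389⌉=4 ⌈1216/389⌉=4 ⌈1248/389⌉=4
  n=40…49: ⌈1280/389⌉=4 ⌈1312/389⌉=4 ⌈1344/389⌉=4 ⌈1376/389⌉=4 ⌈1408/389⌉=4 ⌈1440/389⌉=4 ⌈1472/389⌉=4 ⌈1504/389⌉=4 ⌈1536/389⌉=4 ⌈1568/389⌉=5
  n=50…59: ⌈1600/389⌉=5 ⌈1632/389⌉=5 ⌈1664/389⌉=5 ⌈1696/389⌉=5 ⌈1728/389⌉=5 ⌈1760/389⌉=5 ⌈1792/389⌉=5 ⌈1824/389⌉=5 ⌈1856/389⌉=5 ⌈1888/389⌉=5
  n=60…69: ⌈1920/389⌉=5 ⌈1952/389⌉=6 ⌈1984/389⌉=6 ⌈2016/389⌉=6 ⌈2048/389⌉=6 ⌈2080/389⌉=6 ⌈2112/389⌉=6 ⌈2144/389⌉=6 ⌈2176/389⌉=6 ⌈2208/389⌉=6
  n=70…79: ⌈2240/389⌉=6 ⌈2272/389⌉=6 ⌈2304/389⌉=6 ⌈2336/389⌉=7 ⌈2368/389⌉=7 ⌈2400/389⌉=7 ⌈2432/389⌉=7 ⌈2464/389⌉=7 ⌈2496/389⌉=7 ⌈2528/389⌉=7
  n=80…89: ⌈2560/389⌉=7 ⌈2592/389⌉=7 ⌈2624/389⌉=7 ⌈2656/389⌉=7 ⌈2688/389⌉=7 ⌈2720/389⌉=7 ⌈2752/389⌉=8 ⌈2784/389⌉=8 ⌈2816/389⌉=8 ⌈2848/389⌉=8
  n=90…99: ⌈2880/389⌉=8 ⌈2912/389⌉=8 ⌈2944/389⌉=8 ⌈2976/389⌉=8 ⌈3008/389⌉=8 ⌈3040/389⌉=8 ⌈3072/389⌉=8 ⌈3104/389⌉=8 ⌈3136/389⌉=9 ⌈3168/389⌉=9
  n=100…106: ⌈3200/389⌉=9 ⌈3232/389⌉=9 ⌈3264/389⌉=9 ⌈3296/389⌉=9 ⌈3328/389⌉=9 ⌈3360/389⌉=9 ⌈3392/389⌉=9
s_n = t_(n+1) − t_n for n = 0 … 105 gives
prefix = 1000000000001000000000001000000000001000000000001000000000001000000000001000000000000100000000000100000000
slide a length-2 window over [0..1] … [104..105] (105 windows); first occurrence of each distinct factor:
  [  0..  1] 10
  [  1..  2] 00
  [ 11.. 12] 01
  (the other 102 windows repeat one of these)
distinct factors: {00, 01, 10}
count = 3  (Sturmian bound for length 2 is 3)

3


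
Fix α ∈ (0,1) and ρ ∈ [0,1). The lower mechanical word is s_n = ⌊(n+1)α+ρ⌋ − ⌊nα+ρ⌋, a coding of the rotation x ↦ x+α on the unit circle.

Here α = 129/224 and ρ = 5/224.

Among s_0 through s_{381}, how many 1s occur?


#1s = Σ_{n=0}^{381} s_n = Σ_{n=0}^{381} (⌊(n+1)α+ρ⌋ − ⌊nα+ρ⌋)
the sum telescopes: every ⌊nα+ρ⌋ with 0 < n < 382 appears once with + and once with −, leaving ⌊382α+ρ⌋ − ⌊0·α+ρ⌋
382α + ρ = (382·129 + 5) / 224 = 49283/224
ρ = 5/224
⌊49283/224⌋ = 220,  ⌊5/224⌋ = 0
#1s = 220 − 0 = 220

220


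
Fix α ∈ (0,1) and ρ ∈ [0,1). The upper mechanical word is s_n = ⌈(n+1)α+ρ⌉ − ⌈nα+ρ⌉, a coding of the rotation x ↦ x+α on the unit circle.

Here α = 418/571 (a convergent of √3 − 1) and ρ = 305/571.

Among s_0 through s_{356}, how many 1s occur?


261

#1s = Σ_{n=0}^{356} s_n = Σ_{n=0}^{356} (⌈(n+1)α+ρ⌉ − ⌈nα+ρ⌉)
the sum telescopes: every ⌈nα+ρ⌉ with 0 < n < 357 appears once with + and once with −, leaving ⌈357α+ρ⌉ − ⌈0·α+ρ⌉
357α + ρ = (357·418 + 305) / 571 = 149531/571
ρ = 305/571
⌈149531/571⌉ = 262,  ⌈305/571⌉ = 1
#1s = 262 − 1 = 261


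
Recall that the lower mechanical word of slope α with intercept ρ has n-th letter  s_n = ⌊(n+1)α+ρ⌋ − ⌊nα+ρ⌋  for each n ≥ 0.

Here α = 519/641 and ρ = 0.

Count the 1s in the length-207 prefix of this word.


#1s = Σ_{n=0}^{206} s_n = Σ_{n=0}^{206} (⌊(n+1)α+ρ⌋ − ⌊nα+ρ⌋)
the sum telescopes: every ⌊nα+ρ⌋ with 0 < n < 207 appears once with + and once with −, leaving ⌊207α+ρ⌋ − ⌊0·α+ρ⌋
207α + ρ = (207·519) / 641 = 107433/641
ρ = 0/641
⌊107433/641⌋ = 167,  ⌊0/641⌋ = 0
#1s = 167 − 0 = 167

167


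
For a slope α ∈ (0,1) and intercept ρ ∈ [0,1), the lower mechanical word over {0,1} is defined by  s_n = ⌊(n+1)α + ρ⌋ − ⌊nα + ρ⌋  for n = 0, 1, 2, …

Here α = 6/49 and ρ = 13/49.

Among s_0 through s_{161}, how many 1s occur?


20

#1s = Σ_{n=0}^{161} s_n = Σ_{n=0}^{161} (⌊(n+1)α+ρ⌋ − ⌊nα+ρ⌋)
the sum telescopes: every ⌊nα+ρ⌋ with 0 < n < 162 appears once with + and once with −, leaving ⌊162α+ρ⌋ − ⌊0·α+ρ⌋
162α + ρ = (162·6 + 13) / 49 = 985/49
ρ = 13/49
⌊985/49⌋ = 20,  ⌊13/49⌋ = 0
#1s = 20 − 0 = 20


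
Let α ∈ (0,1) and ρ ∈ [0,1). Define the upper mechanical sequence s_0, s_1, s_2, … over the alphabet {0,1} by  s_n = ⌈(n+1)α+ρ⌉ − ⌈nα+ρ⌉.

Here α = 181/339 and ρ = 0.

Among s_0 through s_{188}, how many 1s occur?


101

#1s = Σ_{n=0}^{188} s_n = Σ_{n=0}^{188} (⌈(n+1)α+ρ⌉ − ⌈nα+ρ⌉)
the sum telescopes: every ⌈nα+ρ⌉ with 0 < n < 189 appears once with + and once with −, leaving ⌈189α+ρ⌉ − ⌈0·α+ρ⌉
189α + ρ = (189·181) / 339 = 34209/339
ρ = 0/339
⌈34209/339⌉ = 101,  ⌈0/339⌉ = 0
#1s = 101 − 0 = 101


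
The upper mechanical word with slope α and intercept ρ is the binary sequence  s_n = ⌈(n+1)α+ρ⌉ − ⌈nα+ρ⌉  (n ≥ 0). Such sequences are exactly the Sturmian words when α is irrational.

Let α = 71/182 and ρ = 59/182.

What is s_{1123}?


(n+1)α + ρ = (1124·71 + 59) / 182 = 79863/182
nα + ρ     = (1123·71 + 59) / 182 = 79792/182
⌈79863/182⌉ = 439,  ⌈79792/182⌉ = 439
s_{1123} = 439 − 439 = 0

0


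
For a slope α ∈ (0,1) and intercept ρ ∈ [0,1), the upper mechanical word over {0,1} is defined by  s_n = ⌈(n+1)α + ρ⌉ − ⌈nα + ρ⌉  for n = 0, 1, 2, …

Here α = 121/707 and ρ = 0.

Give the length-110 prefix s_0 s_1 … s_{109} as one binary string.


n=0: ⌈(1·121)/707⌉ − ⌈(0·121)/707⌉ = ⌈121/707⌉ − ⌈0/707⌉ = 1 − 0 = 1
n=1: ⌈(2·121)/707⌉ − ⌈(1·121)/707⌉ = ⌈242/707⌉ − ⌈121/707⌉ = 1 − 1 = 0
n=2: ⌈(3·121)/707⌉ − ⌈(2·121)/707⌉ = ⌈363/707⌉ − ⌈242/707⌉ = 1 − 1 = 0
n=3: ⌈(4·121)/707⌉ − ⌈(3·121)/707⌉ = ⌈484/707⌉ − ⌈363/707⌉ = 1 − 1 = 0
n=4: ⌈(5·121)/707⌉ − ⌈(4·121)/707⌉ = ⌈605/707⌉ − ⌈484/707⌉ = 1 − 1 = 0
n=5: ⌈(6·121)/707⌉ − ⌈(5·121)/707⌉ = ⌈726/707⌉ − ⌈605/707⌉ = 2 − 1 = 1
n=6: ⌈(7·121)/707⌉ − ⌈(6·121)/707⌉ = ⌈847/707⌉ − ⌈726/707⌉ = 2 − 2 = 0
n=7: ⌈(8·121)/707⌉ − ⌈(7·121)/707⌉ = ⌈968/707⌉ − ⌈847/707⌉ = 2 − 2 = 0
n=8: ⌈(9·121)/707⌉ − ⌈(8·121)/707⌉ = ⌈1089/707⌉ − ⌈968/707⌉ = 2 − 2 = 0
n=9: ⌈(10·121)/707⌉ − ⌈(9·121)/707⌉ = ⌈1210/707⌉ − ⌈1089/707⌉ = 2 − 2 = 0
n=10: ⌈(11·121)/707⌉ − ⌈(10·121)/707⌉ = ⌈1331/707⌉ − ⌈1210/707⌉ = 2 − 2 = 0
n=11: ⌈(12·121)/707⌉ − ⌈(11·121)/707⌉ = ⌈1452/707⌉ − ⌈1331/707⌉ = 3 − 2 = 1
n=12: ⌈(13·121)/707⌉ − ⌈(12·121)/707⌉ = ⌈1573/707⌉ − ⌈1452/707⌉ = 3 − 3 = 0
n=13: ⌈(14·121)/707⌉ − ⌈(13·121)/707⌉ = ⌈1694/707⌉ − ⌈1573/707⌉ = 3 − 3 = 0
n=14: ⌈(15·121)/707⌉ − ⌈(14·121)/707⌉ = ⌈1815/707⌉ − ⌈1694/707⌉ = 3 − 3 = 0
n=15: ⌈(16·121)/707⌉ − ⌈(15·121)/707⌉ = ⌈1936/707⌉ − ⌈1815/707⌉ = 3 − 3 = 0
n=16: ⌈(17·121)/707⌉ − ⌈(16·121)/707⌉ = ⌈2057/707⌉ − ⌈1936/707⌉ = 3 − 3 = 0
n=17: ⌈(18·121)/707⌉ − ⌈(17·121)/707⌉ = ⌈2178/707⌉ − ⌈2057/707⌉ = 4 − 3 = 1
n=18: ⌈(19·121)/707⌉ − ⌈(18·121)/707⌉ = ⌈2299/707⌉ − ⌈2178/707⌉ = 4 − 4 = 0
n=19: ⌈(20·121)/707⌉ − ⌈(19·121)/707⌉ = ⌈2420/707⌉ − ⌈2299/707⌉ = 4 − 4 = 0
n=20: ⌈(21·121)/707⌉ − ⌈(20·121)/707⌉ = ⌈2541/707⌉ − ⌈2420/707⌉ = 4 − 4 = 0
n=21: ⌈(22·121)/707⌉ − ⌈(21·121)/707⌉ = ⌈2662/707⌉ − ⌈2541/707⌉ = 4 − 4 = 0
n=22: ⌈(23·121)/707⌉ − ⌈(22·121)/707⌉ = ⌈2783/707⌉ − ⌈2662/707⌉ = 4 − 4 = 0
n=23: ⌈(24·121)/707⌉ − ⌈(23·121)/707⌉ = ⌈2904/707⌉ − ⌈2783/707⌉ = 5 − 4 = 1
n=24: ⌈(25·121)/707⌉ − ⌈(24·121)/707⌉ = ⌈3025/707⌉ − ⌈2904/707⌉ = 5 − 5 = 0
n=25: ⌈(26·121)/707⌉ − ⌈(25·121)/707⌉ = ⌈3146/707⌉ − ⌈3025/707⌉ = 5 − 5 = 0
n=26: ⌈(27·121)/707⌉ − ⌈(26·121)/707⌉ = ⌈3267/707⌉ − ⌈3146/707⌉ = 5 − 5 = 0
n=27: ⌈(28·121)/707⌉ − ⌈(27·121)/707⌉ = ⌈3388/707⌉ − ⌈3267/707⌉ = 5 − 5 = 0
n=28: ⌈(29·121)/707⌉ − ⌈(28·121)/707⌉ = ⌈3509/707⌉ − ⌈3388/707⌉ = 5 − 5 = 0
n=29: ⌈(30·121)/707⌉ − ⌈(29·121)/707⌉ = ⌈3630/707⌉ − ⌈3509/707⌉ = 6 − 5 = 1
n=30: ⌈(31·121)/707⌉ − ⌈(30·121)/707⌉ = ⌈3751/707⌉ − ⌈3630/707⌉ = 6 − 6 = 0
n=31: ⌈(32·121)/707⌉ − ⌈(31·121)/707⌉ = ⌈3872/707⌉ − ⌈3751/707⌉ = 6 − 6 = 0
n=32: ⌈(33·121)/707⌉ − ⌈(32·121)/707⌉ = ⌈3993/707⌉ − ⌈3872/707⌉ = 6 − 6 = 0
n=33: ⌈(34·121)/707⌉ − ⌈(33·121)/707⌉ = ⌈4114/707⌉ − ⌈3993/707⌉ = 6 − 6 = 0
n=34: ⌈(35·121)/707⌉ − ⌈(34·121)/707⌉ = ⌈4235/707⌉ − ⌈4114/707⌉ = 6 − 6 = 0
n=35: ⌈(36·121)/707⌉ − ⌈(35·121)/707⌉ = ⌈4356/707⌉ − ⌈4235/707⌉ = 7 − 6 = 1
n=36: ⌈(37·121)/707⌉ − ⌈(36·121)/707⌉ = ⌈4477/707⌉ − ⌈4356/707⌉ = 7 − 7 = 0
n=37: ⌈(38·121)/707⌉ − ⌈(37·121)/707⌉ = ⌈4598/707⌉ − ⌈4477/707⌉ = 7 − 7 = 0
n=38: ⌈(39·121)/707⌉ − ⌈(38·121)/707⌉ = ⌈4719/707⌉ − ⌈4598/707⌉ = 7 − 7 = 0
n=39: ⌈(40·121)/707⌉ − ⌈(39·121)/707⌉ = ⌈4840/707⌉ − ⌈4719/707⌉ = 7 − 7 = 0
n=40: ⌈(41·121)/707⌉ − ⌈(40·121)/707⌉ = ⌈4961/707⌉ − ⌈4840/707⌉ = 8 − 7 = 1
n=41: ⌈(42·121)/707⌉ − ⌈(41·121)/707⌉ = ⌈5082/707⌉ − ⌈4961/707⌉ = 8 − 8 = 0
n=42: ⌈(43·121)/707⌉ − ⌈(42·121)/707⌉ = ⌈5203/707⌉ − ⌈5082/707⌉ = 8 − 8 = 0
n=43: ⌈(44·121)/707⌉ − ⌈(43·121)/707⌉ = ⌈5324/707⌉ − ⌈5203/707⌉ = 8 − 8 = 0
n=44: ⌈(45·121)/707⌉ − ⌈(44·121)/707⌉ = ⌈5445/707⌉ − ⌈5324/707⌉ = 8 − 8 = 0
n=45: ⌈(46·121)/707⌉ − ⌈(45·121)/707⌉ = ⌈5566/707⌉ − ⌈5445/707⌉ = 8 − 8 = 0
n=46: ⌈(47·121)/707⌉ − ⌈(46·121)/707⌉ = ⌈5687/707⌉ − ⌈5566/707⌉ = 9 − 8 = 1
n=47: ⌈(48·121)/707⌉ − ⌈(47·121)/707⌉ = ⌈5808/707⌉ − ⌈5687/707⌉ = 9 − 9 = 0
n=48: ⌈(49·121)/707⌉ − ⌈(48·121)/707⌉ = ⌈5929/707⌉ − ⌈5808/707⌉ = 9 − 9 = 0
n=49: ⌈(50·121)/707⌉ − ⌈(49·121)/707⌉ = ⌈6050/707⌉ − ⌈5929/707⌉ = 9 − 9 = 0
n=50: ⌈(51·121)/707⌉ − ⌈(50·121)/707⌉ = ⌈6171/707⌉ − ⌈6050/707⌉ = 9 − 9 = 0
n=51: ⌈(52·121)/707⌉ − ⌈(51·121)/707⌉ = ⌈6292/707⌉ − ⌈6171/707⌉ = 9 − 9 = 0
n=52: ⌈(53·121)/707⌉ − ⌈(52·121)/707⌉ = ⌈6413/707⌉ − ⌈6292/707⌉ = 10 − 9 = 1
n=53: ⌈(54·121)/707⌉ − ⌈(53·121)/707⌉ = ⌈6534/707⌉ − ⌈6413/707⌉ = 10 − 10 = 0
n=54: ⌈(55·121)/707⌉ − ⌈(54·121)/707⌉ = ⌈6655/707⌉ − ⌈6534/707⌉ = 10 − 10 = 0
n=55: ⌈(56·121)/707⌉ − ⌈(55·121)/707⌉ = ⌈6776/707⌉ − ⌈6655/707⌉ = 10 − 10 = 0
n=56: ⌈(57·121)/707⌉ − ⌈(56·121)/707⌉ = ⌈6897/707⌉ − ⌈6776/707⌉ = 10 − 10 = 0
n=57: ⌈(58·121)/707⌉ − ⌈(57·121)/707⌉ = ⌈7018/707⌉ − ⌈6897/707⌉ = 10 − 10 = 0
n=58: ⌈(59·121)/707⌉ − ⌈(58·121)/707⌉ = ⌈7139/707⌉ − ⌈7018/707⌉ = 11 − 10 = 1
n=59: ⌈(60·121)/707⌉ − ⌈(59·121)/707⌉ = ⌈7260/707⌉ − ⌈7139/707⌉ = 11 − 11 = 0
n=60: ⌈(61·121)/707⌉ − ⌈(60·121)/707⌉ = ⌈7381/707⌉ − ⌈7260/707⌉ = 11 − 11 = 0
n=61: ⌈(62·121)/707⌉ − ⌈(61·121)/707⌉ = ⌈7502/707⌉ − ⌈7381/707⌉ = 11 − 11 = 0
n=62: ⌈(63·121)/707⌉ − ⌈(62·121)/707⌉ = ⌈7623/707⌉ − ⌈7502/707⌉ = 11 − 11 = 0
n=63: ⌈(64·121)/707⌉ − ⌈(63·121)/707⌉ = ⌈7744/707⌉ − ⌈7623/707⌉ = 11 − 11 = 0
n=64: ⌈(65·121)/707⌉ − ⌈(64·121)/707⌉ = ⌈7865/707⌉ − ⌈7744/707⌉ = 12 − 11 = 1
n=65: ⌈(66·121)/707⌉ − ⌈(65·121)/707⌉ = ⌈7986/707⌉ − ⌈7865/707⌉ = 12 − 12 = 0
n=66: ⌈(67·121)/707⌉ − ⌈(66·121)/707⌉ = ⌈8107/707⌉ − ⌈7986/707⌉ = 12 − 12 = 0
n=67: ⌈(68·121)/707⌉ − ⌈(67·121)/707⌉ = ⌈8228/707⌉ − ⌈8107/707⌉ = 12 − 12 = 0
n=68: ⌈(69·121)/707⌉ − ⌈(68·121)/707⌉ = ⌈8349/707⌉ − ⌈8228/707⌉ = 12 − 12 = 0
n=69: ⌈(70·121)/707⌉ − ⌈(69·121)/707⌉ = ⌈8470/707⌉ − ⌈8349/707⌉ = 12 − 12 = 0
n=70: ⌈(71·121)/707⌉ − ⌈(70·121)/707⌉ = ⌈8591/707⌉ − ⌈8470/707⌉ = 13 − 12 = 1
n=71: ⌈(72·121)/707⌉ − ⌈(71·121)/707⌉ = ⌈8712/707⌉ − ⌈8591/707⌉ = 13 − 13 = 0
n=72: ⌈(73·121)/707⌉ − ⌈(72·121)/707⌉ = ⌈8833/707⌉ − ⌈8712/707⌉ = 13 − 13 = 0
n=73: ⌈(74·121)/707⌉ − ⌈(73·121)/707⌉ = ⌈8954/707⌉ − ⌈8833/707⌉ = 13 − 13 = 0
n=74: ⌈(75·121)/707⌉ − ⌈(74·121)/707⌉ = ⌈9075/707⌉ − ⌈8954/707⌉ = 13 − 13 = 0
n=75: ⌈(76·121)/707⌉ − ⌈(75·121)/707⌉ = ⌈9196/707⌉ − ⌈9075/707⌉ = 14 − 13 = 1
n=76: ⌈(77·121)/707⌉ − ⌈(76·121)/707⌉ = ⌈9317/707⌉ − ⌈9196/707⌉ = 14 − 14 = 0
n=77: ⌈(78·121)/707⌉ − ⌈(77·121)/707⌉ = ⌈9438/707⌉ − ⌈9317/707⌉ = 14 − 14 = 0
n=78: ⌈(79·121)/707⌉ − ⌈(78·121)/707⌉ = ⌈9559/707⌉ − ⌈9438/707⌉ = 14 − 14 = 0
n=79: ⌈(80·121)/707⌉ − ⌈(79·121)/707⌉ = ⌈9680/707⌉ − ⌈9559/707⌉ = 14 − 14 = 0
n=80: ⌈(81·121)/707⌉ − ⌈(80·121)/707⌉ = ⌈9801/707⌉ − ⌈9680/707⌉ = 14 − 14 = 0
n=81: ⌈(82·121)/707⌉ − ⌈(81·121)/707⌉ = ⌈9922/707⌉ − ⌈9801/707⌉ = 15 − 14 = 1
n=82: ⌈(83·121)/707⌉ − ⌈(82·121)/707⌉ = ⌈10043/707⌉ − ⌈9922/707⌉ = 15 − 15 = 0
n=83: ⌈(84·121)/707⌉ − ⌈(83·121)/707⌉ = ⌈10164/707⌉ − ⌈10043/707⌉ = 15 − 15 = 0
n=84: ⌈(85·121)/707⌉ − ⌈(84·121)/707⌉ = ⌈10285/707⌉ − ⌈10164/707⌉ = 15 − 15 = 0
n=85: ⌈(86·121)/707⌉ − ⌈(85·121)/707⌉ = ⌈10406/707⌉ − ⌈10285/707⌉ = 15 − 15 = 0
n=86: ⌈(87·121)/707⌉ − ⌈(86·121)/707⌉ = ⌈10527/707⌉ − ⌈10406/707⌉ = 15 − 15 = 0
n=87: ⌈(88·121)/707⌉ − ⌈(87·121)/707⌉ = ⌈10648/707⌉ − ⌈10527/707⌉ = 16 − 15 = 1
n=88: ⌈(89·121)/707⌉ − ⌈(88·121)/707⌉ = ⌈10769/707⌉ − ⌈10648/707⌉ = 16 − 16 = 0
n=89: ⌈(90·121)/707⌉ − ⌈(89·121)/707⌉ = ⌈10890/707⌉ − ⌈10769/707⌉ = 16 − 16 = 0
n=90: ⌈(91·121)/707⌉ − ⌈(90·121)/707⌉ = ⌈11011/707⌉ − ⌈10890/707⌉ = 16 − 16 = 0
n=91: ⌈(92·121)/707⌉ − ⌈(91·121)/707⌉ = ⌈11132/707⌉ − ⌈11011/707⌉ = 16 − 16 = 0
n=92: ⌈(93·121)/707⌉ − ⌈(92·121)/707⌉ = ⌈11253/707⌉ − ⌈11132/707⌉ = 16 − 16 = 0
n=93: ⌈(94·121)/707⌉ − ⌈(93·121)/707⌉ = ⌈11374/707⌉ − ⌈11253/707⌉ = 17 − 16 = 1
n=94: ⌈(95·121)/707⌉ − ⌈(94·121)/707⌉ = ⌈11495/707⌉ − ⌈11374/707⌉ = 17 − 17 = 0
n=95: ⌈(96·121)/707⌉ − ⌈(95·121)/707⌉ = ⌈11616/707⌉ − ⌈11495/707⌉ = 17 − 17 = 0
n=96: ⌈(97·121)/707⌉ − ⌈(96·121)/707⌉ = ⌈11737/707⌉ − ⌈11616/707⌉ = 17 − 17 = 0
n=97: ⌈(98·121)/707⌉ − ⌈(97·121)/707⌉ = ⌈11858/707⌉ − ⌈11737/707⌉ = 17 − 17 = 0
n=98: ⌈(99·121)/707⌉ − ⌈(98·121)/707⌉ = ⌈11979/707⌉ − ⌈11858/707⌉ = 17 − 17 = 0
n=99: ⌈(100·121)/707⌉ − ⌈(99·121)/707⌉ = ⌈12100/707⌉ − ⌈11979/707⌉ = 18 − 17 = 1
n=100: ⌈(101·121)/707⌉ − ⌈(100·121)/707⌉ = ⌈12221/707⌉ − ⌈12100/707⌉ = 18 − 18 = 0
n=101: ⌈(102·121)/707⌉ − ⌈(101·121)/707⌉ = ⌈12342/707⌉ − ⌈12221/707⌉ = 18 − 18 = 0
n=102: ⌈(103·121)/707⌉ − ⌈(102·121)/707⌉ = ⌈12463/707⌉ − ⌈12342/707⌉ = 18 − 18 = 0
n=103: ⌈(104·121)/707⌉ − ⌈(103·121)/707⌉ = ⌈12584/707⌉ − ⌈12463/707⌉ = 18 − 18 = 0
n=104: ⌈(105·121)/707⌉ − ⌈(104·121)/707⌉ = ⌈12705/707⌉ − ⌈12584/707⌉ = 18 − 18 = 0
n=105: ⌈(106·121)/707⌉ − ⌈(105·121)/707⌉ = ⌈12826/707⌉ − ⌈12705/707⌉ = 19 − 18 = 1
n=106: ⌈(107·121)/707⌉ − ⌈(106·121)/707⌉ = ⌈12947/707⌉ − ⌈12826/707⌉ = 19 − 19 = 0
n=107: ⌈(108·121)/707⌉ − ⌈(107·121)/707⌉ = ⌈13068/707⌉ − ⌈12947/707⌉ = 19 − 19 = 0
n=108: ⌈(109·121)/707⌉ − ⌈(108·121)/707⌉ = ⌈13189/707⌉ − ⌈13068/707⌉ = 19 − 19 = 0
n=109: ⌈(110·121)/707⌉ − ⌈(109·121)/707⌉ = ⌈13310/707⌉ − ⌈13189/707⌉ = 19 − 19 = 0

10000100000100000100000100000100000100001000001000001000001000001000001000010000010000010000010000010000010000


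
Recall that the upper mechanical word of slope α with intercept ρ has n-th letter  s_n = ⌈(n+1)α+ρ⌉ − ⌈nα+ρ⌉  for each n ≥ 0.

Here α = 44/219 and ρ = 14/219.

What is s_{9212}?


(n+1)α + ρ = (9213·44 + 14) / 219 = 405386/219
nα + ρ     = (9212·44 + 14) / 219 = 405342/219
⌈405386/219⌉ = 1852,  ⌈405342/219⌉ = 1851
s_{9212} = 1852 − 1851 = 1

1


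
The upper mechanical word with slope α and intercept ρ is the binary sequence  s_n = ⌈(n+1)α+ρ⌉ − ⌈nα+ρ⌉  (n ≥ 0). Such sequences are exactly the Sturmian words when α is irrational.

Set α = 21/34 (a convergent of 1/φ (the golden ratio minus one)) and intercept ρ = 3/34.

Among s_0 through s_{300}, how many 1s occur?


185

#1s = Σ_{n=0}^{300} s_n = Σ_{n=0}^{300} (⌈(n+1)α+ρ⌉ − ⌈nα+ρ⌉)
the sum telescopes: every ⌈nα+ρ⌉ with 0 < n < 301 appears once with + and once with −, leaving ⌈301α+ρ⌉ − ⌈0·α+ρ⌉
301α + ρ = (301·21 + 3) / 34 = 6324/34
ρ = 3/34
⌈6324/34⌉ = 186,  ⌈3/34⌉ = 1
#1s = 186 − 1 = 185


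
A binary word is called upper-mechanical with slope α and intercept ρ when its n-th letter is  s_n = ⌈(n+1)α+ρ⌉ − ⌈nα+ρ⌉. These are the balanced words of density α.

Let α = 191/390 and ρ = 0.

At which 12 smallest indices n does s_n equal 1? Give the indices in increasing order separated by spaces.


n=0: ⌈191/390⌉−⌈0/390⌉ = 1−0 = 1  ← one
n=1: ⌈382/390⌉−⌈191/390⌉ = 1−1 = 0
n=2: ⌈573/390⌉−⌈382/390⌉ = 2−1 = 1  ← one
n=3: ⌈764/390⌉−⌈573/390⌉ = 2−2 = 0
n=4: ⌈955/390⌉−⌈764/390⌉ = 3−2 = 1  ← one
n=5: ⌈1146/390⌉−⌈955/390⌉ = 3−3 = 0
n=6: ⌈1337/390⌉−⌈1146/390⌉ = 4−3 = 1  ← one
n=7: ⌈1528/390⌉−⌈1337/390⌉ = 4−4 = 0
n=8: ⌈1719/390⌉−⌈1528/390⌉ = 5−4 = 1  ← one
n=9: ⌈1910/390⌉−⌈1719/390⌉ = 5−5 = 0
n=10: ⌈2101/390⌉−⌈1910/390⌉ = 6−5 = 1  ← one
n=11: ⌈2292/390⌉−⌈2101/390⌉ = 6−6 = 0
n=12: ⌈2483/390⌉−⌈2292/390⌉ = 7−6 = 1  ← one
n=13: ⌈2674/390⌉−⌈2483/390⌉ = 7−7 = 0
n=14: ⌈2865/390⌉−⌈2674/390⌉ = 8−7 = 1  ← one
n=15: ⌈3056/390⌉−⌈2865/390⌉ = 8−8 = 0
n=16: ⌈3247/390⌉−⌈3056/390⌉ = 9−8 = 1  ← one
n=17: ⌈3438/390⌉−⌈3247/390⌉ = 9−9 = 0
n=18: ⌈3629/390⌉−⌈3438/390⌉ = 10−9 = 1  ← one
n=19: ⌈3820/390⌉−⌈3629/390⌉ = 10−10 = 0
n=20: ⌈4011/390⌉−⌈3820/390⌉ = 11−10 = 1  ← one
n=21: ⌈4202/390⌉−⌈4011/390⌉ = 11−11 = 0
n=22: ⌈4393/390⌉−⌈4202/390⌉ = 12−11 = 1  ← one
positions of the first 12 ones: 0 2 4 6 8 10 12 14 16 18 20 22

0 2 4 6 8 10 12 14 16 18 20 22


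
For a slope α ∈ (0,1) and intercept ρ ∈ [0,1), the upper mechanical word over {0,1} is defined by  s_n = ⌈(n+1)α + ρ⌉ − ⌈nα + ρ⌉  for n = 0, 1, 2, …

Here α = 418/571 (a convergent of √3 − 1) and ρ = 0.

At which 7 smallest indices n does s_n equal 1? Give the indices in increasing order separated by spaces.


n=0: ⌈418/571⌉−⌈0/571⌉ = 1−0 = 1  ← one
n=1: ⌈836/571⌉−⌈418/571⌉ = 2−1 = 1  ← one
n=2: ⌈1254/571⌉−⌈836/571⌉ = 3−2 = 1  ← one
n=3: ⌈1672/571⌉−⌈1254/571⌉ = 3−3 = 0
n=4: ⌈2090/571⌉−⌈1672/571⌉ = 4−3 = 1  ← one
n=5: ⌈2508/571⌉−⌈2090/571⌉ = 5−4 = 1  ← one
n=6: ⌈2926/571⌉−⌈2508/571⌉ = 6−5 = 1  ← one
n=7: ⌈3344/571⌉−⌈2926/571⌉ = 6−6 = 0
n=8: ⌈3762/571⌉−⌈3344/571⌉ = 7−6 = 1  ← one
positions of the first 7 ones: 0 1 2 4 5 6 8

0 1 2 4 5 6 8


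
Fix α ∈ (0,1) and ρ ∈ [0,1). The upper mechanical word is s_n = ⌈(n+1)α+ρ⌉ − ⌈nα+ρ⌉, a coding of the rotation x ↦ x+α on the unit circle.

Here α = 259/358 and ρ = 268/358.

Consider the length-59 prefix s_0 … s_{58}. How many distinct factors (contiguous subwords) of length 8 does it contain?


9

t_n = ⌈(n·259+268)/358⌉ for n = 0 … 59:
  n=0…9: ⌈268/358⌉=1 ⌈527/358⌉=2 ⌈786/358⌉=3 ⌈1045/358⌉=3 ⌈1304/358⌉=4 ⌈1563/358⌉=5 ⌈1822/358⌉=6 ⌈2081/358⌉=6 ⌈2340/358⌉=7 ⌈2599/358⌉=8
  n=10…19: ⌈2858/358⌉=8 ⌈3117/358⌉=9 ⌈3376/358⌉=10 ⌈3635/358⌉=11 ⌈3894/358⌉=11 ⌈4153/358⌉=12 ⌈4412/358⌉=13 ⌈4671/358⌉=14 ⌈4930/358⌉=14 ⌈5189/358⌉=15
  n=20…29: ⌈5448/358⌉=16 ⌈5707/358⌉=16 ⌈5966/358⌉=17 ⌈6225/358⌉=18 ⌈6484/358⌉=19 ⌈6743/358⌉=19 ⌈7002/358⌉=20 ⌈7261/358⌉=21 ⌈7520/358⌉=22 ⌈7779/358⌉=22
  n=30…39: ⌈8038/358⌉=23 ⌈8297/358⌉=24 ⌈8556/358⌉=24 ⌈8815/358⌉=25 ⌈9074/358⌉=26 ⌈9333/358⌉=27 ⌈9592/358⌉=27 ⌈9851/358⌉=28 ⌈10110/358⌉=29 ⌈10369/358⌉=29
  n=40…49: ⌈10628/358⌉=30 ⌈10887/358⌉=31 ⌈11146/358⌉=32 ⌈11405/358⌉=32 ⌈11664/358⌉=33 ⌈11923/358⌉=34 ⌈12182/358⌉=35 ⌈12441/358⌉=35 ⌈12700/358⌉=36 ⌈12959/358⌉=37
  n=50…59: ⌈13218/358⌉=37 ⌈13477/358⌉=38 ⌈13736/358⌉=39 ⌈13995/358⌉=40 ⌈14254/358⌉=40 ⌈14513/358⌉=41 ⌈14772/358⌉=42 ⌈15031/358⌉=42 ⌈15290/358⌉=43 ⌈15549/358⌉=44
s_n = t_(n+1) − t_n for n = 0 … 58 gives
prefix = 11011101101110111011011101110110111011011101110110111011011
slide a length-8 window over [0..7] … [51..58] (52 windows); first occurrence of each distinct factor:
  [  0..  7] 11011101
  [  1..  8] 10111011
  [  2..  9] 01110110
  [  3.. 10] 11101101
  [  4.. 11] 11011011
  [  5.. 12] 10110111
  [  6.. 13] 01101110
  [  9.. 16] 01110111
  [ 10.. 17] 11101110
  (the other 43 windows repeat one of these)
distinct factors: {01101110, 01110110, 01110111, 10110111, 10111011, 11011011, 11011101, 11101101, 11101110}
count = 9  (Sturmian bound for length 8 is 9)
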